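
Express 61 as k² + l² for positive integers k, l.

We need to find integers k, l > 0 such that k² + l² = 61.
Trying k = 5: l² = 61 - 5² = 61 - 25 = 36
l = 6
Check: 5² + 6² = 25 + 36 = 61 ✓

61 = 5² + 6²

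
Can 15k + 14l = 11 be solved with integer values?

Step 1: Compute gcd(15, 14).
gcd(15, 14) = 1

Step 2: Check divisibility.
Does 1 divide 11? 11 = 1 x 11, so yes.

By the theorem on linear Diophantine equations, 15k + 14l = 11 has integer solutions if and only if gcd(15, 14) divides 11. Since 1 | 11, solutions exist.

Yes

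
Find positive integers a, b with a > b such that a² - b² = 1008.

Factor: a² - b² = (a+b)(a-b) = 1008.
We need two factors of 1008 with the same parity.
Use a+b = 504 and a-b = 2 (product 504·2 = 1008).
Adding: 2a = 506, so a = 253.
Subtracting: 2b = 502, so b = 251.
Check: 253² - 251² = 64009 - 63001 = 1008 ✓

a = 253, b = 251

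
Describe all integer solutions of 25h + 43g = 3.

Step 1: Compute gcd(25, 43) = 1.
Since 1 divides 3, solutions exist.

Step 2: Find a particular solution using extended Euclidean algorithm.
We get h₀ = -36, g₀ = 21.
Check: 25*-36 + 43*21 = 3 = 3 ✓

Step 3: Write the general solution.
h = -36 + (43/1)t = -36 + 43t
g = 21 - (25/1)t = 21 - 25t
for any integer t.

h = -36 + 43t, g = 21 - 25t for integer t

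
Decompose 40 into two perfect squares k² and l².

We need to find integers k, l > 0 such that k² + l² = 40.
Trying k = 2: l² = 40 - 2² = 40 - 4 = 36
l = 6
Check: 2² + 6² = 4 + 36 = 40 ✓

40 = 2² + 6²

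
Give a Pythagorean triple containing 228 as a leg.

We need the other leg and hypotenuse such that 228² + x² = c².
Take x = 325, c = 397: 228² + 325² = 51984 + 105625 = 157609 = 397² ✓
Triple: (325, 228, 397)

(325, 228, 397)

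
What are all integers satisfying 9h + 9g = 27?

Step 1: Compute gcd(9, 9) = 9.
Since 9 divides 27, solutions exist.

Step 2: Find a particular solution using extended Euclidean algorithm.
We get h₀ = 0, g₀ = 3.
Check: 9*0 + 9*3 = 27 = 27 ✓

Step 3: Write the general solution.
h = 0 + (9/9)t = 0 + 1t
g = 3 - (9/9)t = 3 - 1t
for any integer t.

h = 0 + 1t, g = 3 - 1t for integer t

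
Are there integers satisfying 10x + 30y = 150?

Step 1: Compute gcd(10, 30).
gcd(10, 30) = 10

Step 2: Check divisibility.
Does 10 divide 150? 150 = 10 x 15, so yes.

By the theorem on linear Diophantine equations, 10x + 30y = 150 has integer solutions if and only if gcd(10, 30) divides 150. Since 10 | 150, solutions exist.

Yes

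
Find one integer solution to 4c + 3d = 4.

Step 1: Check solvability.
gcd(4, 3) = 1
Since 1 divides 4, solutions exist.

Step 2: Apply extended Euclidean algorithm to find gcd.
We find integers such that 4*x0 + 3*y0 = 1

Step 3: Scale the particular solution.
Multiply by 4/1 = 4:
c = 4, d = -4

Step 4: Verify.
4*(4) + 3*(-4) = 4 = 4 ✓

c = 4, d = -4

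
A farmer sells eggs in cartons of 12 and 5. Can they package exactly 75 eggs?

We need non-negative a, b with 12a + 5b = 75.
gcd(12, 5) = 1 divides 75.
Try a = 0: 5b = 75 - 0 = 75, so b = 15.
One way: 0 cartons of 12 and 15 cartons of 5.

Yes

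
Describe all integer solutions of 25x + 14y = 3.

Step 1: Compute gcd(25, 14) = 1.
Since 1 divides 3, solutions exist.

Step 2: Find a particular solution using extended Euclidean algorithm.
We get x₀ = -15, y₀ = 27.
Check: 25*-15 + 14*27 = 3 = 3 ✓

Step 3: Write the general solution.
x = -15 + (14/1)t = -15 + 14t
y = 27 - (25/1)t = 27 - 25t
for any integer t.

x = -15 + 14t, y = 27 - 25t for integer t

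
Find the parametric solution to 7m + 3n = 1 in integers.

Step 1: Compute gcd(7, 3) = 1.
Since 1 divides 1, solutions exist.

Step 2: Find a particular solution using extended Euclidean algorithm.
We get m₀ = 1, n₀ = -2.
Check: 7*1 + 3*-2 = 1 = 1 ✓

Step 3: Write the general solution.
m = 1 + (3/1)t = 1 + 3t
n = -2 - (7/1)t = -2 - 7t
for any integer t.

m = 1 + 3t, n = -2 - 7t for integer t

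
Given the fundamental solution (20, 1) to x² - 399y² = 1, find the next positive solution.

Solutions to x² - Dy² = 1 are generated by powers of (x₀ + y₀√D).
The next solution satisfies x₁ + y₁√399 = (x₀ + y₀√399)², giving:
x₁ = x₀² + 399y₀² = 20² + 399·1² = 400 + 399 = 799
y₁ = 2x₀y₀ = 2·20·1 = 40

Verify: 799² - 399·40² = 638401 - 638400 = 1 ✓

x = 799, y = 40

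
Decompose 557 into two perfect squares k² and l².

We need to find integers k, l > 0 such that k² + l² = 557.
Trying k = 14: l² = 557 - 14² = 557 - 196 = 361
l = 19
Check: 14² + 19² = 196 + 361 = 557 ✓

557 = 14² + 19²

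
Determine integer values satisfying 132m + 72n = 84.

Step 1: Check solvability.
gcd(132, 72) = 12
Since 12 divides 84, solutions exist.

Step 2: Apply extended Euclidean algorithm to find gcd.
We find integers such that 132*x0 + 72*y0 = 12

Step 3: Scale the particular solution.
Multiply by 84/12 = 7:
m = -7, n = 14

Step 4: Verify.
132*(-7) + 72*(14) = 84 = 84 ✓

m = -7, n = 14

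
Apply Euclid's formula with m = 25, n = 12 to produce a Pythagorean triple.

a = m² - n² = 25² - 12² = 625 - 144 = 481
b = 2mn = 2·25·12 = 600
c = m² + n² = 625 + 144 = 769
Verify: 481² + 600² = 231361 + 360000 = 591361 = 769² ✓

(481, 600, 769)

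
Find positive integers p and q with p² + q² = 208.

We need to find integers p, q > 0 such that p² + q² = 208.
Trying p = 8: q² = 208 - 8² = 208 - 64 = 144
q = 12
Check: 8² + 12² = 64 + 144 = 208 ✓

208 = 8² + 12²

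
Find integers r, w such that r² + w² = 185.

We need to find integers r, w > 0 such that r² + w² = 185.
Trying r = 4: w² = 185 - 4² = 185 - 16 = 169
w = 13
Check: 4² + 13² = 16 + 169 = 185 ✓

185 = 4² + 13²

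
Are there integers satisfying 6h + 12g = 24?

Step 1: Compute gcd(6, 12).
gcd(6, 12) = 6

Step 2: Check divisibility.
Does 6 divide 24? 24 = 6 x 4, so yes.

By the theorem on linear Diophantine equations, 6h + 12g = 24 has integer solutions if and only if gcd(6, 12) divides 24. Since 6 | 24, solutions exist.

Yes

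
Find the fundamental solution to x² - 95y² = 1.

We seek the smallest positive integers (x, y) with x² - 95y² = 1, i.e., x² = 95y² + 1.
Try successive y values:
y = 1: x² = 95·1² + 1 = 96, not a perfect square
y = 2: x² = 95·2² + 1 = 381, not a perfect square
y = 3: x² = 95·3² + 1 = 856, not a perfect square
... continuing the search (or via continued fractions) ...
y = 4: x² = 95·4² + 1 = 1521, x = 39 ✓

Verify: 39² - 95·4² = 1521 - 1520 = 1 ✓

x = 39, y = 4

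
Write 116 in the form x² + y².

We need to find integers x, y > 0 such that x² + y² = 116.
Trying x = 4: y² = 116 - 4² = 116 - 16 = 100
y = 10
Check: 4² + 10² = 16 + 100 = 116 ✓

116 = 4² + 10²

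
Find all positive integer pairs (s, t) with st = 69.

The positive divisors of 69 are: 1, 3, 23, 69.
Each divisor d gives the pair (d, 69/d):
(1, 69), (3, 23), (23, 3), (69, 1)

(1, 69), (3, 23), (23, 3), (69, 1)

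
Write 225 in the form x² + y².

We need to find integers x, y > 0 such that x² + y² = 225.
Trying x = 9: y² = 225 - 9² = 225 - 81 = 144
y = 12
Check: 9² + 12² = 81 + 144 = 225 ✓

225 = 9² + 12²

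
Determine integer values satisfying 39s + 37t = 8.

Step 1: Check solvability.
gcd(39, 37) = 1
Since 1 divides 8, solutions exist.

Step 2: Apply extended Euclidean algorithm to find gcd.
We find integers such that 39*x0 + 37*y0 = 1

Step 3: Scale the particular solution.
Multiply by 8/1 = 8:
s = -144, t = 152

Step 4: Verify.
39*(-144) + 37*(152) = 8 = 8 ✓

s = -144, t = 152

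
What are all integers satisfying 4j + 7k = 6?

Step 1: Compute gcd(4, 7) = 1.
Since 1 divides 6, solutions exist.

Step 2: Find a particular solution using extended Euclidean algorithm.
We get j₀ = 12, k₀ = -6.
Check: 4*12 + 7*-6 = 6 = 6 ✓

Step 3: Write the general solution.
j = 12 + (7/1)t = 12 + 7t
k = -6 - (4/1)t = -6 - 4t
for any integer t.

j = 12 + 7t, k = -6 - 4t for integer t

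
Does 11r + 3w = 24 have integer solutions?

Step 1: Compute gcd(11, 3).
gcd(11, 3) = 1

Step 2: Check divisibility.
Does 1 divide 24? 24 = 1 x 24, so yes.

By the theorem on linear Diophantine equations, 11r + 3w = 24 has integer solutions if and only if gcd(11, 3) divides 24. Since 1 | 24, solutions exist.

Yes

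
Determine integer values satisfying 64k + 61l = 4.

Step 1: Check solvability.
gcd(64, 61) = 1
Since 1 divides 4, solutions exist.

Step 2: Apply extended Euclidean algorithm to find gcd.
We find integers such that 64*x0 + 61*y0 = 1

Step 3: Scale the particular solution.
Multiply by 4/1 = 4:
k = -80, l = 84

Step 4: Verify.
64*(-80) + 61*(84) = 4 = 4 ✓

k = -80, l = 84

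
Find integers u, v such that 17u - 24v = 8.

Step 1: Check solvability.
gcd(17, 24) = 1
Since 1 divides 8, solutions exist.

Step 2: Apply extended Euclidean algorithm to find gcd.
We find integers such that 17*x0 + 24*y0 = 1

Step 3: Scale the particular solution.
Multiply by 8/1 = 8:
u = -56, v = -40

Step 4: Verify.
17*(-56) - 24*(-40) = 8 = 8 ✓

u = -56, v = -40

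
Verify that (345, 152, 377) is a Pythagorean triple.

Compute a² + b²:
345² + 152² = 119025 + 23104 = 142129
Compute c²:
377² = 142129
Since 142129 = 142129, it is a Pythagorean triple.

Yes, it is a Pythagorean triple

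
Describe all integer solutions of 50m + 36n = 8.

Step 1: Compute gcd(50, 36) = 2.
Since 2 divides 8, solutions exist.

Step 2: Find a particular solution using extended Euclidean algorithm.
We get m₀ = -20, n₀ = 28.
Check: 50*-20 + 36*28 = 8 = 8 ✓

Step 3: Write the general solution.
m = -20 + (36/2)t = -20 + 18t
n = 28 - (50/2)t = 28 - 25t
for any integer t.

m = -20 + 18t, n = 28 - 25t for integer t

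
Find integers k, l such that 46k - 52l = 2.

Step 1: Check solvability.
gcd(46, 52) = 2
Since 2 divides 2, solutions exist.

Step 2: Apply extended Euclidean algorithm to find gcd.
We find integers such that 46*x0 + 52*y0 = 2

Step 3: Scale the particular solution.
Multiply by 2/2 = 1:
k = -9, l = -8

Step 4: Verify.
46*(-9) - 52*(-8) = 2 = 2 ✓

k = -9, l = -8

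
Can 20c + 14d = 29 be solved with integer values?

Step 1: Compute gcd(20, 14).
gcd(20, 14) = 2

Step 2: Check divisibility.
Does 2 divide 29? 29 = 2 x 14 + 1, so no.

By the theorem on linear Diophantine equations, 20c + 14d = 29 has integer solutions if and only if gcd(20, 14) divides 29. Since 2 does not divide 29, no solutions exist.

No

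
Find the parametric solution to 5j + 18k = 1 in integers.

Step 1: Compute gcd(5, 18) = 1.
Since 1 divides 1, solutions exist.

Step 2: Find a particular solution using extended Euclidean algorithm.
We get j₀ = -7, k₀ = 2.
Check: 5*-7 + 18*2 = 1 = 1 ✓

Step 3: Write the general solution.
j = -7 + (18/1)t = -7 + 18t
k = 2 - (5/1)t = 2 - 5t
for any integer t.

j = -7 + 18t, k = 2 - 5t for integer t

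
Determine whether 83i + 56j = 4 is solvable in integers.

Step 1: Compute gcd(83, 56).
gcd(83, 56) = 1

Step 2: Check divisibility.
Does 1 divide 4? 4 = 1 x 4, so yes.

By the theorem on linear Diophantine equations, 83i + 56j = 4 has integer solutions if and only if gcd(83, 56) divides 4. Since 1 | 4, solutions exist.

Yes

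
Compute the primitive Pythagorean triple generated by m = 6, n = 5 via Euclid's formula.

a = m² - n² = 36 - 25 = 11
b = 2mn = 2·6·5 = 60
c = m² + n² = 36 + 25 = 61
Verify: 11² + 60² = 121 + 3600 = 3721 = 61² ✓

(11, 60, 61)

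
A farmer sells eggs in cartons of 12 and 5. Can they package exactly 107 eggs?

We need non-negative a, b with 12a + 5b = 107.
gcd(12, 5) = 1 divides 107.
Try a = 1: 5b = 107 - 12 = 95, so b = 19.
One way: 1 cartons of 12 and 19 cartons of 5.

Yes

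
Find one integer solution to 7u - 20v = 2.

Step 1: Check solvability.
gcd(7, 20) = 1
Since 1 divides 2, solutions exist.

Step 2: Apply extended Euclidean algorithm to find gcd.
We find integers such that 7*x0 + 20*y0 = 1

Step 3: Scale the particular solution.
Multiply by 2/1 = 2:
u = 6, v = 2

Step 4: Verify.
7*(6) - 20*(2) = 2 = 2 ✓

u = 6, v = 2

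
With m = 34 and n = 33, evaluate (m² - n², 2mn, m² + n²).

a = m² - n² = 1156 - 1089 = 67
b = 2mn = 2·34·33 = 2244
c = m² + n² = 1156 + 1089 = 2245
Verify: 67² + 2244² = 4489 + 5035536 = 5040025 = 2245² ✓

(67, 2244, 2245)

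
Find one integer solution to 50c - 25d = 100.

Step 1: Check solvability.
gcd(50, 25) = 25
Since 25 divides 100, solutions exist.

Step 2: Apply extended Euclidean algorithm to find gcd.
We find integers such that 50*x0 + 25*y0 = 25

Step 3: Scale the particular solution.
Multiply by 100/25 = 4:
c = 0, d = -4

Step 4: Verify.
50*(0) - 25*(-4) = 100 = 100 ✓

c = 0, d = -4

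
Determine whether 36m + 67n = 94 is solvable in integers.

Step 1: Compute gcd(36, 67).
gcd(36, 67) = 1

Step 2: Check divisibility.
Does 1 divide 94? 94 = 1 x 94, so yes.

By the theorem on linear Diophantine equations, 36m + 67n = 94 has integer solutions if and only if gcd(36, 67) divides 94. Since 1 | 94, solutions exist.

Yes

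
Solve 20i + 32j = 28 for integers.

Step 1: Check solvability.
gcd(20, 32) = 4
Since 4 divides 28, solutions exist.

Step 2: Apply extended Euclidean algorithm to find gcd.
We find integers such that 20*x0 + 32*y0 = 4

Step 3: Scale the particular solution.
Multiply by 28/4 = 7:
i = -21, j = 14

Step 4: Verify.
20*(-21) + 32*(14) = 28 = 28 ✓

i = -21, j = 14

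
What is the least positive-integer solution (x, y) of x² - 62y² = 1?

We seek the smallest positive integers (x, y) with x² - 62y² = 1, i.e., x² = 62y² + 1.
Try successive y values:
y = 1: x² = 62·1² + 1 = 63, not a perfect square
y = 2: x² = 62·2² + 1 = 249, not a perfect square
y = 3: x² = 62·3² + 1 = 559, not a perfect square
... continuing the search (or via continued fractions) ...
y = 8: x² = 62·8² + 1 = 3969, x = 63 ✓

Verify: 63² - 62·8² = 3969 - 3968 = 1 ✓

x = 63, y = 8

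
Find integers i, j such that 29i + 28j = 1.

Step 1: Check solvability.
gcd(29, 28) = 1
Since 1 divides 1, solutions exist.

Step 2: Apply extended Euclidean algorithm to find gcd.
We find integers such that 29*x0 + 28*y0 = 1

Step 3: Scale the particular solution.
Multiply by 1/1 = 1:
i = 1, j = -1

Step 4: Verify.
29*(1) + 28*(-1) = 1 = 1 ✓

i = 1, j = -1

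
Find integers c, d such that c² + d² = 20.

We need to find integers c, d > 0 such that c² + d² = 20.
Trying c = 2: d² = 20 - 2² = 20 - 4 = 16
d = 4
Check: 2² + 4² = 4 + 16 = 20 ✓

20 = 2² + 4²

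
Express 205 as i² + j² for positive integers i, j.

We need to find integers i, j > 0 such that i² + j² = 205.
Trying i = 3: j² = 205 - 3² = 205 - 9 = 196
j = 14
Check: 3² + 14² = 9 + 196 = 205 ✓

205 = 3² + 14²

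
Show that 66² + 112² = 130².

Compute a² + b²:
66² + 112² = 4356 + 12544 = 16900
Compute c²:
130² = 16900
Since 16900 = 16900, it is a Pythagorean triple.

Yes, it is a Pythagorean triple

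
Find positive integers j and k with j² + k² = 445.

We need to find integers j, k > 0 such that j² + k² = 445.
Trying j = 2: k² = 445 - 2² = 445 - 4 = 441
k = 21
Check: 2² + 21² = 4 + 441 = 445 ✓

445 = 2² + 21²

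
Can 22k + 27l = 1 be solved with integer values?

Step 1: Compute gcd(22, 27).
gcd(22, 27) = 1

Step 2: Check divisibility.
Does 1 divide 1? 1 = 1 x 1, so yes.

By the theorem on linear Diophantine equations, 22k + 27l = 1 has integer solutions if and only if gcd(22, 27) divides 1. Since 1 | 1, solutions exist.

Yes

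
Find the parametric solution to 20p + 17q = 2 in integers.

Step 1: Compute gcd(20, 17) = 1.
Since 1 divides 2, solutions exist.

Step 2: Find a particular solution using extended Euclidean algorithm.
We get p₀ = 12, q₀ = -14.
Check: 20*12 + 17*-14 = 2 = 2 ✓

Step 3: Write the general solution.
p = 12 + (17/1)t = 12 + 17t
q = -14 - (20/1)t = -14 - 20t
for any integer t.

p = 12 + 17t, q = -14 - 20t for integer t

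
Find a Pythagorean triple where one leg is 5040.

We need the other leg and hypotenuse such that 5040² + x² = c².
Take x = 246, c = 5046: 5040² + 246² = 25401600 + 60516 = 25462116 = 5046² ✓
Triple: (246, 5040, 5046)

(246, 5040, 5046)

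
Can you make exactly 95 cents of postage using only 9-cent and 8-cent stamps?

We need non-negative x, y with 9x + 8y = 95.
gcd(9, 8) = 1 divides 95, so integer solutions exist.
Search for a non-negative one: x = 7 gives 8y = 95 - 63 = 32, so y = 4.
Check: 9·7 + 8·4 = 95 ✓

Yes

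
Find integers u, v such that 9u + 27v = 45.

Step 1: Check solvability.
gcd(9, 27) = 9
Since 9 divides 45, solutions exist.

Step 2: Apply extended Euclidean algorithm to find gcd.
We find integers such that 9*x0 + 27*y0 = 9

Step 3: Scale the particular solution.
Multiply by 45/9 = 5:
u = 5, v = 0

Step 4: Verify.
9*(5) + 27*(0) = 45 = 45 ✓

u = 5, v = 0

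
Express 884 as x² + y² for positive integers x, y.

We need to find integers x, y > 0 such that x² + y² = 884.
Trying x = 10: y² = 884 - 10² = 884 - 100 = 784
y = 28
Check: 10² + 28² = 100 + 784 = 884 ✓

884 = 10² + 28²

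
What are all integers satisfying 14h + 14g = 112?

Step 1: Compute gcd(14, 14) = 14.
Since 14 divides 112, solutions exist.

Step 2: Find a particular solution using extended Euclidean algorithm.
We get h₀ = 0, g₀ = 8.
Check: 14*0 + 14*8 = 112 = 112 ✓

Step 3: Write the general solution.
h = 0 + (14/14)t = 0 + 1t
g = 8 - (14/14)t = 8 - 1t
for any integer t.

h = 0 + 1t, g = 8 - 1t for integer t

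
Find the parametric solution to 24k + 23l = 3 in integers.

Step 1: Compute gcd(24, 23) = 1.
Since 1 divides 3, solutions exist.

Step 2: Find a particular solution using extended Euclidean algorithm.
We get k₀ = 3, l₀ = -3.
Check: 24*3 + 23*-3 = 3 = 3 ✓

Step 3: Write the general solution.
k = 3 + (23/1)t = 3 + 23t
l = -3 - (24/1)t = -3 - 24t
for any integer t.

k = 3 + 23t, l = -3 - 24t for integer t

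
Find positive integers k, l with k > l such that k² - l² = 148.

Factor: k² - l² = (k+l)(k-l) = 148.
We need two factors of 148 with the same parity.
Use k+l = 74 and k-l = 2 (product 74·2 = 148).
Adding: 2k = 76, so k = 38.
Subtracting: 2l = 72, so l = 36.
Check: 38² - 36² = 1444 - 1296 = 148 ✓

k = 38, l = 36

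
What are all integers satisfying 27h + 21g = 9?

Step 1: Compute gcd(27, 21) = 3.
Since 3 divides 9, solutions exist.

Step 2: Find a particular solution using extended Euclidean algorithm.
We get h₀ = -9, g₀ = 12.
Check: 27*-9 + 21*12 = 9 = 9 ✓

Step 3: Write the general solution.
h = -9 + (21/3)t = -9 + 7t
g = 12 - (27/3)t = 12 - 9t
for any integer t.

h = -9 + 7t, g = 12 - 9t for integer t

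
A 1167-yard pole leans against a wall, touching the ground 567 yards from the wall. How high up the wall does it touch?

The ladder, wall, and ground form a right triangle with hypotenuse 1167 and one leg 567.
By the Pythagorean theorem: h² = 1167² - 567² = 1361889 - 321489 = 1040400
h = √1040400 = 1020 yards

1020 yards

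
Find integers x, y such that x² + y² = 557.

We need to find integers x, y > 0 such that x² + y² = 557.
Trying x = 14: y² = 557 - 14² = 557 - 196 = 361
y = 19
Check: 14² + 19² = 196 + 361 = 557 ✓

557 = 14² + 19²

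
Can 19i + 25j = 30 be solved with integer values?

Step 1: Compute gcd(19, 25).
gcd(19, 25) = 1

Step 2: Check divisibility.
Does 1 divide 30? 30 = 1 x 30, so yes.

By the theorem on linear Diophantine equations, 19i + 25j = 30 has integer solutions if and only if gcd(19, 25) divides 30. Since 1 | 30, solutions exist.

Yes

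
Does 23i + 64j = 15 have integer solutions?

Step 1: Compute gcd(23, 64).
gcd(23, 64) = 1

Step 2: Check divisibility.
Does 1 divide 15? 15 = 1 x 15, so yes.

By the theorem on linear Diophantine equations, 23i + 64j = 15 has integer solutions if and only if gcd(23, 64) divides 15. Since 1 | 15, solutions exist.

Yes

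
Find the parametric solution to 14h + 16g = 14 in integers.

Step 1: Compute gcd(14, 16) = 2.
Since 2 divides 14, solutions exist.

Step 2: Find a particular solution using extended Euclidean algorithm.
We get h₀ = -7, g₀ = 7.
Check: 14*-7 + 16*7 = 14 = 14 ✓

Step 3: Write the general solution.
h = -7 + (16/2)t = -7 + 8t
g = 7 - (14/2)t = 7 - 7t
for any integer t.

h = -7 + 8t, g = 7 - 7t for integer t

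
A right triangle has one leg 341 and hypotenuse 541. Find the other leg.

b² = c² - a² = 292681 - 116281 = 176400
b = 420

420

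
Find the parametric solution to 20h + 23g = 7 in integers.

Step 1: Compute gcd(20, 23) = 1.
Since 1 divides 7, solutions exist.

Step 2: Find a particular solution using extended Euclidean algorithm.
We get h₀ = -56, g₀ = 49.
Check: 20*-56 + 23*49 = 7 = 7 ✓

Step 3: Write the general solution.
h = -56 + (23/1)t = -56 + 23t
g = 49 - (20/1)t = 49 - 20t
for any integer t.

h = -56 + 23t, g = 49 - 20t for integer t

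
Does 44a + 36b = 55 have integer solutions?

Step 1: Compute gcd(44, 36).
gcd(44, 36) = 4

Step 2: Check divisibility.
Does 4 divide 55? 55 = 4 x 13 + 3, so no.

By the theorem on linear Diophantine equations, 44a + 36b = 55 has integer solutions if and only if gcd(44, 36) divides 55. Since 4 does not divide 55, no solutions exist.

No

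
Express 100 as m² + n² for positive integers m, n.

We need to find integers m, n > 0 such that m² + n² = 100.
Trying m = 6: n² = 100 - 6² = 100 - 36 = 64
n = 8
Check: 6² + 8² = 36 + 64 = 100 ✓

100 = 6² + 8²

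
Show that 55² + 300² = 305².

Compute a² + b²:
55² + 300² = 3025 + 90000 = 93025
Compute c²:
305² = 93025
Since 93025 = 93025, it is a Pythagorean triple.

Yes, it is a Pythagorean triple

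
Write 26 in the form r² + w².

We need to find integers r, w > 0 such that r² + w² = 26.
Trying r = 1: w² = 26 - 1² = 26 - 1 = 25
w = 5
Check: 1² + 5² = 1 + 25 = 26 ✓

26 = 1² + 5²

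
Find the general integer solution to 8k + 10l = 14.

Step 1: Compute gcd(8, 10) = 2.
Since 2 divides 14, solutions exist.

Step 2: Find a particular solution using extended Euclidean algorithm.
We get k₀ = -7, l₀ = 7.
Check: 8*-7 + 10*7 = 14 = 14 ✓

Step 3: Write the general solution.
k = -7 + (10/2)t = -7 + 5t
l = 7 - (8/2)t = 7 - 4t
for any integer t.

k = -7 + 5t, l = 7 - 4t for integer t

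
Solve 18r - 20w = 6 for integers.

Step 1: Check solvability.
gcd(18, 20) = 2
Since 2 divides 6, solutions exist.

Step 2: Apply extended Euclidean algorithm to find gcd.
We find integers such that 18*x0 + 20*y0 = 2

Step 3: Scale the particular solution.
Multiply by 6/2 = 3:
r = -3, w = -3

Step 4: Verify.
18*(-3) - 20*(-3) = 6 = 6 ✓

r = -3, w = -3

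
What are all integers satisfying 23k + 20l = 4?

Step 1: Compute gcd(23, 20) = 1.
Since 1 divides 4, solutions exist.

Step 2: Find a particular solution using extended Euclidean algorithm.
We get k₀ = 28, l₀ = -32.
Check: 23*28 + 20*-32 = 4 = 4 ✓

Step 3: Write the general solution.
k = 28 + (20/1)t = 28 + 20t
l = -32 - (23/1)t = -32 - 23t
for any integer t.

k = 28 + 20t, l = -32 - 23t for integer t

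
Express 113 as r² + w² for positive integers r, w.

We need to find integers r, w > 0 such that r² + w² = 113.
Trying r = 7: w² = 113 - 7² = 113 - 49 = 64
w = 8
Check: 7² + 8² = 49 + 64 = 113 ✓

113 = 7² + 8²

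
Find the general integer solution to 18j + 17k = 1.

Step 1: Compute gcd(18, 17) = 1.
Since 1 divides 1, solutions exist.

Step 2: Find a particular solution using extended Euclidean algorithm.
We get j₀ = 1, k₀ = -1.
Check: 18*1 + 17*-1 = 1 = 1 ✓

Step 3: Write the general solution.
j = 1 + (17/1)t = 1 + 17t
k = -1 - (18/1)t = -1 - 18t
for any integer t.

j = 1 + 17t, k = -1 - 18t for integer t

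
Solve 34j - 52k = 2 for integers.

Step 1: Check solvability.
gcd(34, 52) = 2
Since 2 divides 2, solutions exist.

Step 2: Apply extended Euclidean algorithm to find gcd.
We find integers such that 34*x0 + 52*y0 = 2

Step 3: Scale the particular solution.
Multiply by 2/2 = 1:
j = -3, k = -2

Step 4: Verify.
34*(-3) - 52*(-2) = 2 = 2 ✓

j = -3, k = -2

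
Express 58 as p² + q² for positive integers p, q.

We need to find integers p, q > 0 such that p² + q² = 58.
Trying p = 3: q² = 58 - 3² = 58 - 9 = 49
q = 7
Check: 3² + 7² = 9 + 49 = 58 ✓

58 = 3² + 7²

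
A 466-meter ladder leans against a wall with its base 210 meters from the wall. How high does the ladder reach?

The ladder, wall, and ground form a right triangle with hypotenuse 466 and one leg 210.
By the Pythagorean theorem: h² = 466² - 210² = 217156 - 44100 = 173056
h = √173056 = 416 meters

416 meters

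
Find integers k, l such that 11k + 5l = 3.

Step 1: Check solvability.
gcd(11, 5) = 1
Since 1 divides 3, solutions exist.

Step 2: Apply extended Euclidean algorithm to find gcd.
We find integers such that 11*x0 + 5*y0 = 1

Step 3: Scale the particular solution.
Multiply by 3/1 = 3:
k = 3, l = -6

Step 4: Verify.
11*(3) + 5*(-6) = 3 = 3 ✓

k = 3, l = -6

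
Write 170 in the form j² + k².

We need to find integers j, k > 0 such that j² + k² = 170.
Trying j = 1: k² = 170 - 1² = 170 - 1 = 169
k = 13
Check: 1² + 13² = 1 + 169 = 170 ✓

170 = 1² + 13²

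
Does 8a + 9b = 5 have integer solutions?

Step 1: Compute gcd(8, 9).
gcd(8, 9) = 1

Step 2: Check divisibility.
Does 1 divide 5? 5 = 1 x 5, so yes.

By the theorem on linear Diophantine equations, 8a + 9b = 5 has integer solutions if and only if gcd(8, 9) divides 5. Since 1 | 5, solutions exist.

Yes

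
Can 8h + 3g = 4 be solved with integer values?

Step 1: Compute gcd(8, 3).
gcd(8, 3) = 1

Step 2: Check divisibility.
Does 1 divide 4? 4 = 1 x 4, so yes.

By the theorem on linear Diophantine equations, 8h + 3g = 4 has integer solutions if and only if gcd(8, 3) divides 4. Since 1 | 4, solutions exist.

Yes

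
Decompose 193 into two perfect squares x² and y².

We need to find integers x, y > 0 such that x² + y² = 193.
Trying x = 7: y² = 193 - 7² = 193 - 49 = 144
y = 12
Check: 7² + 12² = 49 + 144 = 193 ✓

193 = 7² + 12²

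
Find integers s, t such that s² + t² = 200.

We need to find integers s, t > 0 such that s² + t² = 200.
Trying s = 2: t² = 200 - 2² = 200 - 4 = 196
t = 14
Check: 2² + 14² = 4 + 196 = 200 ✓

200 = 2² + 14²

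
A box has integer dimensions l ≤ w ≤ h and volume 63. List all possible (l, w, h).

Iterate l from 1 to ⌊63^(1/3)⌋. For each l dividing 63, iterate w ≥ l with w dividing 63/l, and set h = 63/(l·w).
Triples found (4): (1×1×63), (1×3×21), (1×7×9), (3×3×7)

(1×1×63), (1×3×21), (1×7×9), (3×3×7)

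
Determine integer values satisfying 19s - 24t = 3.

Step 1: Check solvability.
gcd(19, 24) = 1
Since 1 divides 3, solutions exist.

Step 2: Apply extended Euclidean algorithm to find gcd.
We find integers such that 19*x0 + 24*y0 = 1

Step 3: Scale the particular solution.
Multiply by 3/1 = 3:
s = -15, t = -12

Step 4: Verify.
19*(-15) - 24*(-12) = 3 = 3 ✓

s = -15, t = -12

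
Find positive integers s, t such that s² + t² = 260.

Search for s with 260 - s² a perfect square.
s = 2: 260 - 2² = 260 - 4 = 256 = 16² ✓
So s = 2, t = 16.

s = 2, t = 16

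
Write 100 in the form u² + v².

We need to find integers u, v > 0 such that u² + v² = 100.
Trying u = 6: v² = 100 - 6² = 100 - 36 = 64
v = 8
Check: 6² + 8² = 36 + 64 = 100 ✓

100 = 6² + 8²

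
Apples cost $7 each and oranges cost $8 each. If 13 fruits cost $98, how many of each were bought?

Let a = apples, o = oranges.
a + o = 13
7a + 8o = 98
Substitute o = 13 - a:
7a + 8(13 - a) = 98
(7 - 8)a = 98 - 104
-1a = -6
a = 6, o = 13 - 6 = 7

Apples: 6, Oranges: 7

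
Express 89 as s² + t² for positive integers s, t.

We need to find integers s, t > 0 such that s² + t² = 89.
Trying s = 5: t² = 89 - 5² = 89 - 25 = 64
t = 8
Check: 5² + 8² = 25 + 64 = 89 ✓

89 = 5² + 8²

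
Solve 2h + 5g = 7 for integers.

Step 1: Check solvability.
gcd(2, 5) = 1
Since 1 divides 7, solutions exist.

Step 2: Apply extended Euclidean algorithm to find gcd.
We find integers such that 2*x0 + 5*y0 = 1

Step 3: Scale the particular solution.
Multiply by 7/1 = 7:
h = -14, g = 7

Step 4: Verify.
2*(-14) + 5*(7) = 7 = 7 ✓

h = -14, g = 7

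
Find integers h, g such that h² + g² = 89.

We need to find integers h, g > 0 such that h² + g² = 89.
Trying h = 5: g² = 89 - 5² = 89 - 25 = 64
g = 8
Check: 5² + 8² = 25 + 64 = 89 ✓

89 = 5² + 8²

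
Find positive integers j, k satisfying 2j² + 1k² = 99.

Try small values of j and check whether (99 - 2j²)/1 is a perfect square.
j = 5: 2·5² = 50, so 1k² = 99 - 50 = 49, giving k² = 49, k = 7.
Check: 2·5² + 1·7² = 50 + 49 = 99 ✓

j = 5, k = 7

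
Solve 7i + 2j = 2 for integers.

Step 1: Check solvability.
gcd(7, 2) = 1
Since 1 divides 2, solutions exist.

Step 2: Apply extended Euclidean algorithm to find gcd.
We find integers such that 7*x0 + 2*y0 = 1

Step 3: Scale the particular solution.
Multiply by 2/1 = 2:
i = 2, j = -6

Step 4: Verify.
7*(2) + 2*(-6) = 2 = 2 ✓

i = 2, j = -6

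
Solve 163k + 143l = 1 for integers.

Step 1: Check solvability.
gcd(163, 143) = 1
Since 1 divides 1, solutions exist.

Step 2: Apply extended Euclidean algorithm to find gcd.
We find integers such that 163*x0 + 143*y0 = 1

Step 3: Scale the particular solution.
Multiply by 1/1 = 1:
k = -50, l = 57

Step 4: Verify.
163*(-50) + 143*(57) = 1 = 1 ✓

k = -50, l = 57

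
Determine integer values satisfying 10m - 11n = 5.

Step 1: Check solvability.
gcd(10, 11) = 1
Since 1 divides 5, solutions exist.

Step 2: Apply extended Euclidean algorithm to find gcd.
We find integers such that 10*x0 + 11*y0 = 1

Step 3: Scale the particular solution.
Multiply by 5/1 = 5:
m = -5, n = -5

Step 4: Verify.
10*(-5) - 11*(-5) = 5 = 5 ✓

m = -5, n = -5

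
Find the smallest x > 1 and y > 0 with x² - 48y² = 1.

We seek the smallest positive integers (x, y) with x² - 48y² = 1, i.e., x² = 48y² + 1.
Try successive y values:
y = 1: x² = 48·1² + 1 = 49, x = 7 ✓

Verify: 7² - 48·1² = 49 - 48 = 1 ✓

x = 7, y = 1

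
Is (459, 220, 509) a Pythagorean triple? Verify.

Compute a² + b² = 459² + 220² = 210681 + 48400 = 259081
Compute c² = 509² = 259081
Since 259081 = 259081, confirmed.

Yes, it is a Pythagorean triple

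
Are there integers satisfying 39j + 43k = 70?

Step 1: Compute gcd(39, 43).
gcd(39, 43) = 1

Step 2: Check divisibility.
Does 1 divide 70? 70 = 1 x 70, so yes.

By the theorem on linear Diophantine equations, 39j + 43k = 70 has integer solutions if and only if gcd(39, 43) divides 70. Since 1 | 70, solutions exist.

Yes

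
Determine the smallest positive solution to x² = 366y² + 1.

We seek the smallest positive integers (x, y) with x² - 366y² = 1, i.e., x² = 366y² + 1.
Try successive y values:
y = 1: x² = 366·1² + 1 = 367, not a perfect square
y = 2: x² = 366·2² + 1 = 1465, not a perfect square
y = 3: x² = 366·3² + 1 = 3295, not a perfect square
... continuing the search (or via continued fractions) ...
y = 47458: x² = 366·47458² + 1 = 824327805625, x = 907925 ✓

Verify: 907925² - 366·47458² = 824327805625 - 824327805624 = 1 ✓

x = 907925, y = 47458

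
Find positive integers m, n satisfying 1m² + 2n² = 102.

Try small values of m and check whether (102 - 1m²)/2 is a perfect square.
m = 2: 1·2² = 4, so 2n² = 102 - 4 = 98, giving n² = 49, n = 7.
Check: 1·2² + 2·7² = 4 + 98 = 102 ✓

m = 2, n = 7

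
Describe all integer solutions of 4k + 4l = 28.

Step 1: Compute gcd(4, 4) = 4.
Since 4 divides 28, solutions exist.

Step 2: Find a particular solution using extended Euclidean algorithm.
We get k₀ = 0, l₀ = 7.
Check: 4*0 + 4*7 = 28 = 28 ✓

Step 3: Write the general solution.
k = 0 + (4/4)t = 0 + 1t
l = 7 - (4/4)t = 7 - 1t
for any integer t.

k = 0 + 1t, l = 7 - 1t for integer t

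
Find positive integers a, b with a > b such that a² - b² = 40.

Factor: a² - b² = (a+b)(a-b) = 40.
We need two factors of 40 with the same parity.
Use a+b = 20 and a-b = 2 (product 20·2 = 40).
Adding: 2a = 22, so a = 11.
Subtracting: 2b = 18, so b = 9.
Check: 11² - 9² = 121 - 81 = 40 ✓

a = 11, b = 9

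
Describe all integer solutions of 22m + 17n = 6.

Step 1: Compute gcd(22, 17) = 1.
Since 1 divides 6, solutions exist.

Step 2: Find a particular solution using extended Euclidean algorithm.
We get m₀ = 42, n₀ = -54.
Check: 22*42 + 17*-54 = 6 = 6 ✓

Step 3: Write the general solution.
m = 42 + (17/1)t = 42 + 17t
n = -54 - (22/1)t = -54 - 22t
for any integer t.

m = 42 + 17t, n = -54 - 22t for integer t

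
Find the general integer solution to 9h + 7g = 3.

Step 1: Compute gcd(9, 7) = 1.
Since 1 divides 3, solutions exist.

Step 2: Find a particular solution using extended Euclidean algorithm.
We get h₀ = -9, g₀ = 12.
Check: 9*-9 + 7*12 = 3 = 3 ✓

Step 3: Write the general solution.
h = -9 + (7/1)t = -9 + 7t
g = 12 - (9/1)t = 12 - 9t
for any integer t.

h = -9 + 7t, g = 12 - 9t for integer t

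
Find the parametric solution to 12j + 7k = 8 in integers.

Step 1: Compute gcd(12, 7) = 1.
Since 1 divides 8, solutions exist.

Step 2: Find a particular solution using extended Euclidean algorithm.
We get j₀ = 24, k₀ = -40.
Check: 12*24 + 7*-40 = 8 = 8 ✓

Step 3: Write the general solution.
j = 24 + (7/1)t = 24 + 7t
k = -40 - (12/1)t = -40 - 12t
for any integer t.

j = 24 + 7t, k = -40 - 12t for integer t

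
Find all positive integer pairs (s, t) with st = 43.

The positive divisors of 43 are: 1, 43.
Each divisor d gives the pair (d, 43/d):
(1, 43), (43, 1)

(1, 43), (43, 1)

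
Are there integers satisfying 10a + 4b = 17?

Step 1: Compute gcd(10, 4).
gcd(10, 4) = 2

Step 2: Check divisibility.
Does 2 divide 17? 17 = 2 x 8 + 1, so no.

By the theorem on linear Diophantine equations, 10a + 4b = 17 has integer solutions if and only if gcd(10, 4) divides 17. Since 2 does not divide 17, no solutions exist.

No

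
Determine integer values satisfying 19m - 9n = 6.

Step 1: Check solvability.
gcd(19, 9) = 1
Since 1 divides 6, solutions exist.

Step 2: Apply extended Euclidean algorithm to find gcd.
We find integers such that 19*x0 + 9*y0 = 1

Step 3: Scale the particular solution.
Multiply by 6/1 = 6:
m = 6, n = 12

Step 4: Verify.
19*(6) - 9*(12) = 6 = 6 ✓

m = 6, n = 12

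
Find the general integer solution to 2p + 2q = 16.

Step 1: Compute gcd(2, 2) = 2.
Since 2 divides 16, solutions exist.

Step 2: Find a particular solution using extended Euclidean algorithm.
We get p₀ = 0, q₀ = 8.
Check: 2*0 + 2*8 = 16 = 16 ✓

Step 3: Write the general solution.
p = 0 + (2/2)t = 0 + 1t
q = 8 - (2/2)t = 8 - 1t
for any integer t.

p = 0 + 1t, q = 8 - 1t for integer t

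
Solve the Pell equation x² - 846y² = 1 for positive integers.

We seek the smallest positive integers (x, y) with x² - 846y² = 1, i.e., x² = 846y² + 1.
Try successive y values:
y = 1: x² = 846·1² + 1 = 847, not a perfect square
y = 2: x² = 846·2² + 1 = 3385, not a perfect square
y = 3: x² = 846·3² + 1 = 7615, not a perfect square
... continuing the search (or via continued fractions) ...
y = 73688: x² = 846·73688² + 1 = 4593713457025, x = 2143295 ✓

Verify: 2143295² - 846·73688² = 4593713457025 - 4593713457024 = 1 ✓

x = 2143295, y = 73688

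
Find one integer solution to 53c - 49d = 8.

Step 1: Check solvability.
gcd(53, 49) = 1
Since 1 divides 8, solutions exist.

Step 2: Apply extended Euclidean algorithm to find gcd.
We find integers such that 53*x0 + 49*y0 = 1

Step 3: Scale the particular solution.
Multiply by 8/1 = 8:
c = -96, d = -104

Step 4: Verify.
53*(-96) - 49*(-104) = 8 = 8 ✓

c = -96, d = -104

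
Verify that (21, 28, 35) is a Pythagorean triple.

Compute a² + b² = 21² + 28² = 441 + 784 = 1225
Compute c² = 35² = 1225
Since 1225 = 1225, confirmed.

Yes, it is a Pythagorean triple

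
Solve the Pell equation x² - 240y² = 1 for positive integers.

We seek the smallest positive integers (x, y) with x² - 240y² = 1, i.e., x² = 240y² + 1.
Try successive y values:
y = 1: x² = 240·1² + 1 = 241, not a perfect square
y = 2: x² = 240·2² + 1 = 961, x = 31 ✓

Verify: 31² - 240·2² = 961 - 960 = 1 ✓

x = 31, y = 2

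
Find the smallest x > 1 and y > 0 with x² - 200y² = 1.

We seek the smallest positive integers (x, y) with x² - 200y² = 1, i.e., x² = 200y² + 1.
Try successive y values:
y = 1: x² = 200·1² + 1 = 201, not a perfect square
y = 2: x² = 200·2² + 1 = 801, not a perfect square
y = 3: x² = 200·3² + 1 = 1801, not a perfect square
... continuing the search (or via continued fractions) ...
y = 7: x² = 200·7² + 1 = 9801, x = 99 ✓

Verify: 99² - 200·7² = 9801 - 9800 = 1 ✓

x = 99, y = 7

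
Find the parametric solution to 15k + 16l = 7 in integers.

Step 1: Compute gcd(15, 16) = 1.
Since 1 divides 7, solutions exist.

Step 2: Find a particular solution using extended Euclidean algorithm.
We get k₀ = -7, l₀ = 7.
Check: 15*-7 + 16*7 = 7 = 7 ✓

Step 3: Write the general solution.
k = -7 + (16/1)t = -7 + 16t
l = 7 - (15/1)t = 7 - 15t
for any integer t.

k = -7 + 16t, l = 7 - 15t for integer t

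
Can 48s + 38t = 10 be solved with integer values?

Step 1: Compute gcd(48, 38).
gcd(48, 38) = 2

Step 2: Check divisibility.
Does 2 divide 10? 10 = 2 x 5, so yes.

By the theorem on linear Diophantine equations, 48s + 38t = 10 has integer solutions if and only if gcd(48, 38) divides 10. Since 2 | 10, solutions exist.

Yes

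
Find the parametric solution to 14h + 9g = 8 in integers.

Step 1: Compute gcd(14, 9) = 1.
Since 1 divides 8, solutions exist.

Step 2: Find a particular solution using extended Euclidean algorithm.
We get h₀ = 16, g₀ = -24.
Check: 14*16 + 9*-24 = 8 = 8 ✓

Step 3: Write the general solution.
h = 16 + (9/1)t = 16 + 9t
g = -24 - (14/1)t = -24 - 14t
for any integer t.

h = 16 + 9t, g = -24 - 14t for integer t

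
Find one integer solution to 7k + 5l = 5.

Step 1: Check solvability.
gcd(7, 5) = 1
Since 1 divides 5, solutions exist.

Step 2: Apply extended Euclidean algorithm to find gcd.
We find integers such that 7*x0 + 5*y0 = 1

Step 3: Scale the particular solution.
Multiply by 5/1 = 5:
k = -10, l = 15

Step 4: Verify.
7*(-10) + 5*(15) = 5 = 5 ✓

k = -10, l = 15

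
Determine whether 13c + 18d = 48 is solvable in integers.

Step 1: Compute gcd(13, 18).
gcd(13, 18) = 1

Step 2: Check divisibility.
Does 1 divide 48? 48 = 1 x 48, so yes.

By the theorem on linear Diophantine equations, 13c + 18d = 48 has integer solutions if and only if gcd(13, 18) divides 48. Since 1 | 48, solutions exist.

Yes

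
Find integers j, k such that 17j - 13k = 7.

Step 1: Check solvability.
gcd(17, 13) = 1
Since 1 divides 7, solutions exist.

Step 2: Apply extended Euclidean algorithm to find gcd.
We find integers such that 17*x0 + 13*y0 = 1

Step 3: Scale the particular solution.
Multiply by 7/1 = 7:
j = -21, k = -28

Step 4: Verify.
17*(-21) - 13*(-28) = 7 = 7 ✓

j = -21, k = -28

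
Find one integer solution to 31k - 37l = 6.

Step 1: Check solvability.
gcd(31, 37) = 1
Since 1 divides 6, solutions exist.

Step 2: Apply extended Euclidean algorithm to find gcd.
We find integers such that 31*x0 + 37*y0 = 1

Step 3: Scale the particular solution.
Multiply by 6/1 = 6:
k = 36, l = 30

Step 4: Verify.
31*(36) - 37*(30) = 6 = 6 ✓

k = 36, l = 30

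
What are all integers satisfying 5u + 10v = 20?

Step 1: Compute gcd(5, 10) = 5.
Since 5 divides 20, solutions exist.

Step 2: Find a particular solution using extended Euclidean algorithm.
We get u₀ = 4, v₀ = 0.
Check: 5*4 + 10*0 = 20 = 20 ✓

Step 3: Write the general solution.
u = 4 + (10/5)t = 4 + 2t
v = 0 - (5/5)t = 0 - 1t
for any integer t.

u = 4 + 2t, v = 0 - 1t for integer t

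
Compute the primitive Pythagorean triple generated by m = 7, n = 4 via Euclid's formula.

a = m² - n² = 49 - 16 = 33
b = 2mn = 2·7·4 = 56
c = m² + n² = 49 + 16 = 65
Verify: 33² + 56² = 1089 + 3136 = 4225 = 65² ✓

(33, 56, 65)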